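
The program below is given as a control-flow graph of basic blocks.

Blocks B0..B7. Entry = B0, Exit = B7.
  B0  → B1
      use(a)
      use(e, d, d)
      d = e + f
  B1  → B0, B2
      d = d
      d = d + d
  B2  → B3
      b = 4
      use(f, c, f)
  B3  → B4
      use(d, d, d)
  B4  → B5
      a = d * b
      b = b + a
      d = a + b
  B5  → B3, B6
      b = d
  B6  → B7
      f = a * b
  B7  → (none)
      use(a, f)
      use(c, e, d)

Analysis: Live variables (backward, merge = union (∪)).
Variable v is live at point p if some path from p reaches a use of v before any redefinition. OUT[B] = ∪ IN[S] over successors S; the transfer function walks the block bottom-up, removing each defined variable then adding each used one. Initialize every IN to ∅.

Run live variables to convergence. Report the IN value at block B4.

Answer: {b, c, d, e}

Derivation:
Per-block solution:
  B0:  IN={a, c, d, e, f}  OUT={a, c, d, e, f}
  B1:  IN={a, c, d, e, f}  OUT={a, c, d, e, f}
  B2:  IN={c, d, e, f}  OUT={b, c, d, e}
  B3:  IN={b, c, d, e}  OUT={b, c, d, e}
  B4:  IN={b, c, d, e}  OUT={a, c, d, e}
  B5:  IN={a, c, d, e}  OUT={a, b, c, d, e}
  B6:  IN={a, b, c, d, e}  OUT={a, c, d, e, f}
  B7:  IN={a, c, d, e, f}  OUT={}

Merge at B4: OUT[B4] = IN[B5] = {a, c, d, e}
Applying B4's transfer function to that OUT value gives IN[B4] (row B4 above).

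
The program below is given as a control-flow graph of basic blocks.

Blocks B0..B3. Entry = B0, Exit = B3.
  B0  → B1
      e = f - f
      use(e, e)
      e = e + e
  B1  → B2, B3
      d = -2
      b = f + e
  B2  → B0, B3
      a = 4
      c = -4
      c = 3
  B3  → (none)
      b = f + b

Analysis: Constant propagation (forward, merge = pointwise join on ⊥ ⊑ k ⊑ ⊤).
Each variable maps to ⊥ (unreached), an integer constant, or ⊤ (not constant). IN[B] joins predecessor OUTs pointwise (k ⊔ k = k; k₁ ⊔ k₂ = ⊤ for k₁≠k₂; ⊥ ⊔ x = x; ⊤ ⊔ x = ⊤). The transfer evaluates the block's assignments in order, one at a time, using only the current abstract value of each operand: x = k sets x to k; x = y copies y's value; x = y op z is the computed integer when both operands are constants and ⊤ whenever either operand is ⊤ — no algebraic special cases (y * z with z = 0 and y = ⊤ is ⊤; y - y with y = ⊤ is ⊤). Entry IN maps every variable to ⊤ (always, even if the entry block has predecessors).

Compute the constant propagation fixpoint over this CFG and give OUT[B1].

Answer: {a: ⊤, b: ⊤, c: ⊤, d: -2, e: ⊤, f: ⊤}

Derivation:
Per-block solution:
  B0: | IN=(all ⊤) | OUT=(all ⊤)
  B1: | IN=(all ⊤) | OUT={d:-2; rest ⊤}
  B2: | IN={d:-2; rest ⊤} | OUT={a:4, c:3, d:-2; rest ⊤}
  B3: | IN={d:-2; rest ⊤} | OUT={d:-2; rest ⊤}

Merge at B1: IN[B1] = OUT[B0] = {a: ⊤, b: ⊤, c: ⊤, d: ⊤, e: ⊤, f: ⊤}
Applying B1's transfer function to that IN value gives OUT[B1] (row B1 above).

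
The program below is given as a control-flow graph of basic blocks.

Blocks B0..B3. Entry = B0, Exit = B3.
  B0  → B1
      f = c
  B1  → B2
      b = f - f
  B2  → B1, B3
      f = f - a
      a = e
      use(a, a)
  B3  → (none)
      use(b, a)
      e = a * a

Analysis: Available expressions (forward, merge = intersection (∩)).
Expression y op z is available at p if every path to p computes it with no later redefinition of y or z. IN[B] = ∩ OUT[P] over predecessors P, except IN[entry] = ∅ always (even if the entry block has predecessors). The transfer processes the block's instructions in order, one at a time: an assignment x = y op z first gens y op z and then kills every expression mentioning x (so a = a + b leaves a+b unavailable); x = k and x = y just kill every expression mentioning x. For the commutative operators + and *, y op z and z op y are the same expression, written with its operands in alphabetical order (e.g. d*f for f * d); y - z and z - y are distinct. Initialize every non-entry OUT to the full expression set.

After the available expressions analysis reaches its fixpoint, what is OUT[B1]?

Answer: {f-f}

Working:
Per-block solution:
  B0: | IN={} | OUT={}
  B1: | IN={} | OUT={f-f}
  B2: | IN={f-f} | OUT={}
  B3: | IN={} | OUT={a*a}

Merge at B1: IN[B1] = OUT[B0] ∩ OUT[B2] = {}
Applying B1's transfer function to that IN value gives OUT[B1] (row B1 above).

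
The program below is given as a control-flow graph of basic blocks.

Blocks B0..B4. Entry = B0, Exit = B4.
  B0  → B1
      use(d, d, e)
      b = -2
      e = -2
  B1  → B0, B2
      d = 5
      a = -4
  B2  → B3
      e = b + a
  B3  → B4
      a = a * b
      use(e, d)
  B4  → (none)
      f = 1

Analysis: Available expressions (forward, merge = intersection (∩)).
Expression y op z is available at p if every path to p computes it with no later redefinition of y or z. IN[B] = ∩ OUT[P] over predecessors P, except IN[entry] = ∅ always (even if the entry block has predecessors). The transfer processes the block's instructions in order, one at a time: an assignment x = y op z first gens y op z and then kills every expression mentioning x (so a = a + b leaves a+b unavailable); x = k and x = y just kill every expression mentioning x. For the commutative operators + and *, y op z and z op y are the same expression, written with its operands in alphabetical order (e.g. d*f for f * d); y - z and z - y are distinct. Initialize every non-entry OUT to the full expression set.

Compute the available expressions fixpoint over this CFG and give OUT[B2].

Converged values:
  B0:   IN={}   OUT={}
  B1:   IN={}   OUT={}
  B2:   IN={}   OUT={a+b}
  B3:   IN={a+b}   OUT={}
  B4:   IN={}   OUT={}

Merge at B2: IN[B2] = OUT[B1] = {}
Applying B2's transfer function to that IN value gives OUT[B2] (row B2 above).

Answer: {a+b}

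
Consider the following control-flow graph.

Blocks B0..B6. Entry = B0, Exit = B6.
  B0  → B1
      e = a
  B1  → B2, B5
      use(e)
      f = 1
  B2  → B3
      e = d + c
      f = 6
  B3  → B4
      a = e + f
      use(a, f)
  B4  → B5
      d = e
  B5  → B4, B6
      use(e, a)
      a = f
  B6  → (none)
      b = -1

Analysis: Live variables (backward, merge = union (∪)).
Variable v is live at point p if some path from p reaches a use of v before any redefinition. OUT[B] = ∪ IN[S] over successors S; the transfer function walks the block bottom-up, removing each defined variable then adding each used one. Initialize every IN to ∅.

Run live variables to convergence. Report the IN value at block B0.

Answer: {a, c, d}

Trace:
Per-block solution:
  B0:  IN={a, c, d}  OUT={a, c, d, e}
  B1:  IN={a, c, d, e}  OUT={a, c, d, e, f}
  B2:  IN={c, d}  OUT={e, f}
  B3:  IN={e, f}  OUT={a, e, f}
  B4:  IN={a, e, f}  OUT={a, e, f}
  B5:  IN={a, e, f}  OUT={a, e, f}
  B6:  IN={}  OUT={}

Merge at B0: OUT[B0] = IN[B1] = {a, c, d, e}
Applying B0's transfer function to that OUT value gives IN[B0] (row B0 above).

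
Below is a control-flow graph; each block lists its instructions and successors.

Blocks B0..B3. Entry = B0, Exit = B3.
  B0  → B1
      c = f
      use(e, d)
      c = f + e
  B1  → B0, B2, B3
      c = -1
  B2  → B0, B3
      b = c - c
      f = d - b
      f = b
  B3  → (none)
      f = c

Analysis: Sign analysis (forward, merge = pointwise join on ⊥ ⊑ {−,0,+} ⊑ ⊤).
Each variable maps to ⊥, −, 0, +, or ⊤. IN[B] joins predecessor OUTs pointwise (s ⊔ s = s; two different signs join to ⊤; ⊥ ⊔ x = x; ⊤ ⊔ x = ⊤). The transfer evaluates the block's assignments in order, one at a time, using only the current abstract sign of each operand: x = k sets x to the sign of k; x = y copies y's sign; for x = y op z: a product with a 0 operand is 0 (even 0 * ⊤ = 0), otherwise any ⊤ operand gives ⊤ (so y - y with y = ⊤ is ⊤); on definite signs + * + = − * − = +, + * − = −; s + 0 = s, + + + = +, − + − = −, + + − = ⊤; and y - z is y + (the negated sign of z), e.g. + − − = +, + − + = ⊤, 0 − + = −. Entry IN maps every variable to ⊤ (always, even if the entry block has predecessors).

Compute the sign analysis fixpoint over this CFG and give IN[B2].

Converged values:
  B0:   IN=(all ⊤)   OUT=(all ⊤)
  B1:   IN=(all ⊤)   OUT={c:-; rest ⊤}
  B2:   IN={c:-; rest ⊤}   OUT={c:-; rest ⊤}
  B3:   IN={c:-; rest ⊤}   OUT={c:-, f:-; rest ⊤}

Merge at B2: IN[B2] = OUT[B1] = {a: ⊤, b: ⊤, c: -, d: ⊤, e: ⊤, f: ⊤}

Answer: {a: ⊤, b: ⊤, c: -, d: ⊤, e: ⊤, f: ⊤}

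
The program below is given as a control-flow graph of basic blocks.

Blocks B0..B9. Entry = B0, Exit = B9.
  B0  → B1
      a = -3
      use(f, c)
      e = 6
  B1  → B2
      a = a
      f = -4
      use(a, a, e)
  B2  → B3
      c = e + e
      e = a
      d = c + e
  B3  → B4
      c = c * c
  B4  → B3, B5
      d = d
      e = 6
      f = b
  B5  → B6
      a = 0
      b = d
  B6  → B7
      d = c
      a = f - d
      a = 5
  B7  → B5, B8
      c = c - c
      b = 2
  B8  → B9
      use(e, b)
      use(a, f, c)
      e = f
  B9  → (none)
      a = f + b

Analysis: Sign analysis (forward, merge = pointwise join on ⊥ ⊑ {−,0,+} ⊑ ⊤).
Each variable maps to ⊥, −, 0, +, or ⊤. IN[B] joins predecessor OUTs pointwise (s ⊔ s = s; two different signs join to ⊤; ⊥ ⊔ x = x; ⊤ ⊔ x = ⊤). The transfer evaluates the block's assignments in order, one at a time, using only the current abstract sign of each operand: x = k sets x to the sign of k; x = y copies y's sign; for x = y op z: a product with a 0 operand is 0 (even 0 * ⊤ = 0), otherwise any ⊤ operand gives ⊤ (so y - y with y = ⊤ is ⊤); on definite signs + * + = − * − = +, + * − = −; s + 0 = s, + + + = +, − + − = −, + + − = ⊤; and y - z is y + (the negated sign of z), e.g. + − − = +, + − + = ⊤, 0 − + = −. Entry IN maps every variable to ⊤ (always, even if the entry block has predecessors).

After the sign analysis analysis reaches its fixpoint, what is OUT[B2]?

Fixpoint table:
  B0:   IN=(all ⊤)   OUT={a:-, e:+; rest ⊤}
  B1:   IN={a:-, e:+; rest ⊤}   OUT={a:-, e:+, f:-; rest ⊤}
  B2:   IN={a:-, e:+, f:-; rest ⊤}   OUT={a:-, c:+, e:-, f:-; rest ⊤}
  B3:   IN={a:-, c:+; rest ⊤}   OUT={a:-, c:+; rest ⊤}
  B4:   IN={a:-, c:+; rest ⊤}   OUT={a:-, c:+, e:+; rest ⊤}
  B5:   IN={e:+; rest ⊤}   OUT={a:0, e:+; rest ⊤}
  B6:   IN={a:0, e:+; rest ⊤}   OUT={a:+, e:+; rest ⊤}
  B7:   IN={a:+, e:+; rest ⊤}   OUT={a:+, b:+, e:+; rest ⊤}
  B8:   IN={a:+, b:+, e:+; rest ⊤}   OUT={a:+, b:+; rest ⊤}
  B9:   IN={a:+, b:+; rest ⊤}   OUT={b:+; rest ⊤}

Merge at B2: IN[B2] = OUT[B1] = {a: -, b: ⊤, c: ⊤, d: ⊤, e: +, f: -}
Applying B2's transfer function to that IN value gives OUT[B2] (row B2 above).

Answer: {a: -, b: ⊤, c: +, d: ⊤, e: -, f: -}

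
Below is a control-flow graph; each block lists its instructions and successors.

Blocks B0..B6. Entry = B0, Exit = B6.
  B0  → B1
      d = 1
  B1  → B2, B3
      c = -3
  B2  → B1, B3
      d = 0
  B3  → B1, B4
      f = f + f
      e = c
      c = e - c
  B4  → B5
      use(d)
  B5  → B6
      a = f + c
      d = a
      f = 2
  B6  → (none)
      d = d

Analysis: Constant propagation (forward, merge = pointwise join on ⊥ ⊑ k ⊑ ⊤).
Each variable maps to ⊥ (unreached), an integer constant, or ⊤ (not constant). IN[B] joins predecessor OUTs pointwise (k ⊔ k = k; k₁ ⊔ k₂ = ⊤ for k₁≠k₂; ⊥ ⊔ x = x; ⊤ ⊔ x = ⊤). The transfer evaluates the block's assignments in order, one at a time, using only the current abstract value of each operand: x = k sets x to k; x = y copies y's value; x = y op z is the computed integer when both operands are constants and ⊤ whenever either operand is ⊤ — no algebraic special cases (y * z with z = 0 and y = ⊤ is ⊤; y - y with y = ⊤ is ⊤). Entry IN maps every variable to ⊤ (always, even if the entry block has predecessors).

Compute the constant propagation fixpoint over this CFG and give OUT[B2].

Answer: {a: ⊤, b: ⊤, c: -3, d: 0, e: ⊤, f: ⊤}

Trace:
Converged values:
  B0:  IN=(all ⊤)  OUT={d:1; rest ⊤}
  B1:  IN=(all ⊤)  OUT={c:-3; rest ⊤}
  B2:  IN={c:-3; rest ⊤}  OUT={c:-3, d:0; rest ⊤}
  B3:  IN={c:-3; rest ⊤}  OUT={c:0, e:-3; rest ⊤}
  B4:  IN={c:0, e:-3; rest ⊤}  OUT={c:0, e:-3; rest ⊤}
  B5:  IN={c:0, e:-3; rest ⊤}  OUT={c:0, e:-3, f:2; rest ⊤}
  B6:  IN={c:0, e:-3, f:2; rest ⊤}  OUT={c:0, e:-3, f:2; rest ⊤}

Merge at B2: IN[B2] = OUT[B1] = {a: ⊤, b: ⊤, c: -3, d: ⊤, e: ⊤, f: ⊤}
Applying B2's transfer function to that IN value gives OUT[B2] (row B2 above).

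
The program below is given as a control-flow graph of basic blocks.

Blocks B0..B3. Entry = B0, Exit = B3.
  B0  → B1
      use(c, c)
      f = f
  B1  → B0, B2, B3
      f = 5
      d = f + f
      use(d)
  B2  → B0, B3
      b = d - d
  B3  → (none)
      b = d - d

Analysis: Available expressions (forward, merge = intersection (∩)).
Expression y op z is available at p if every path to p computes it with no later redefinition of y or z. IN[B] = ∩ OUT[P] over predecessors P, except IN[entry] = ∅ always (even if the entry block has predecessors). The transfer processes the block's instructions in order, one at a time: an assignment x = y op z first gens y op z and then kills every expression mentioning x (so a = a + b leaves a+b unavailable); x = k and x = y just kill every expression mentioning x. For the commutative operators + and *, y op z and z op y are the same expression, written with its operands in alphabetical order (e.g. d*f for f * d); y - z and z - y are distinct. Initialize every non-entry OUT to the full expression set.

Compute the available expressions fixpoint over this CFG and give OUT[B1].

Answer: {f+f}

Derivation:
Fixpoint table:
  B0:   IN={}   OUT={}
  B1:   IN={}   OUT={f+f}
  B2:   IN={f+f}   OUT={d-d, f+f}
  B3:   IN={f+f}   OUT={d-d, f+f}

Merge at B1: IN[B1] = OUT[B0] = {}
Applying B1's transfer function to that IN value gives OUT[B1] (row B1 above).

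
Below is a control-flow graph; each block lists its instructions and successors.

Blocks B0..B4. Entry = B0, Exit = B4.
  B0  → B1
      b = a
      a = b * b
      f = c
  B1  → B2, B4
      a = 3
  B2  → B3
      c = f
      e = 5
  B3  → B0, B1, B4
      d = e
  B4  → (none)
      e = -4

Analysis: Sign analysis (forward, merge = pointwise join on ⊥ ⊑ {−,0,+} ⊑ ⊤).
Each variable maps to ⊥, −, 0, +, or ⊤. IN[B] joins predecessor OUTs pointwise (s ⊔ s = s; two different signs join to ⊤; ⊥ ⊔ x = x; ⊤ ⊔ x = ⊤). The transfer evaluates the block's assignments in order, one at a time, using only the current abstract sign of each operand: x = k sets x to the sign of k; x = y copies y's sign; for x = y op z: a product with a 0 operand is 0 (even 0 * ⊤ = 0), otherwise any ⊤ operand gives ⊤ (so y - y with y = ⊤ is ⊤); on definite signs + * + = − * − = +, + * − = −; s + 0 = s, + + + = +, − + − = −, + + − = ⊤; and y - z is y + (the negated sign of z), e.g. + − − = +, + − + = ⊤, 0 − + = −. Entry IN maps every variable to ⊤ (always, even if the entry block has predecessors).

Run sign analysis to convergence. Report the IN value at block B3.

Per-block solution:
  B0:  IN=(all ⊤)  OUT=(all ⊤)
  B1:  IN=(all ⊤)  OUT={a:+; rest ⊤}
  B2:  IN={a:+; rest ⊤}  OUT={a:+, e:+; rest ⊤}
  B3:  IN={a:+, e:+; rest ⊤}  OUT={a:+, d:+, e:+; rest ⊤}
  B4:  IN={a:+; rest ⊤}  OUT={a:+, e:-; rest ⊤}

Merge at B3: IN[B3] = OUT[B2] = {a: +, b: ⊤, c: ⊤, d: ⊤, e: +, f: ⊤}

Answer: {a: +, b: ⊤, c: ⊤, d: ⊤, e: +, f: ⊤}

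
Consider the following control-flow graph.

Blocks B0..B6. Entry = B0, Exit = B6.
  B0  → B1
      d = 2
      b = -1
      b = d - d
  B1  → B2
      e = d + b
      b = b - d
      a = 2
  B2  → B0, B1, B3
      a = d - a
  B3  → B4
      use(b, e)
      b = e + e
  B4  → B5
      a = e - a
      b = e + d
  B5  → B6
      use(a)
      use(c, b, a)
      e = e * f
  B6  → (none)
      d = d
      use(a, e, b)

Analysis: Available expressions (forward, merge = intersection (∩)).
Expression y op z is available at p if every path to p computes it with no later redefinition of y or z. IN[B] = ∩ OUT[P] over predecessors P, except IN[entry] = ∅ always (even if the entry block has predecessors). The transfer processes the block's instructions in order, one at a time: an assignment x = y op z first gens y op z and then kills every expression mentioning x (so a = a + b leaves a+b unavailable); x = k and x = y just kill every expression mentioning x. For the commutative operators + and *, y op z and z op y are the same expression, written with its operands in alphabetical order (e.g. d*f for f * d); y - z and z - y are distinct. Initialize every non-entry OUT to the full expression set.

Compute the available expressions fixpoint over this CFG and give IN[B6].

Answer: {d-d}

Working:
Per-block solution:
  B0: | IN={} | OUT={d-d}
  B1: | IN={d-d} | OUT={d-d}
  B2: | IN={d-d} | OUT={d-d}
  B3: | IN={d-d} | OUT={d-d, e+e}
  B4: | IN={d-d, e+e} | OUT={d+e, d-d, e+e}
  B5: | IN={d+e, d-d, e+e} | OUT={d-d}
  B6: | IN={d-d} | OUT={}

Merge at B6: IN[B6] = OUT[B5] = {d-d}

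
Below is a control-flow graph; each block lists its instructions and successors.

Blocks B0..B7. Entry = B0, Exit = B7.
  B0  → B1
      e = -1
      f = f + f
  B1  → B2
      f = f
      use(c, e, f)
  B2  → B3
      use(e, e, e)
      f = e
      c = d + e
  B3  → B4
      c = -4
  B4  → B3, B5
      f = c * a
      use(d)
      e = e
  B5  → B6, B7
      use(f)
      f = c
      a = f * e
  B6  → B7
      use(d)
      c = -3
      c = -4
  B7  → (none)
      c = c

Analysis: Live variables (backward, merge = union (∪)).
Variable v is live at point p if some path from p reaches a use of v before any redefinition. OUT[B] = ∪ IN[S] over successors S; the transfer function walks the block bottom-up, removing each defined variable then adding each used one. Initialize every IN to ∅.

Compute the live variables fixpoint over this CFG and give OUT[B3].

Fixpoint table:
  B0: | IN={a, c, d, f} | OUT={a, c, d, e, f}
  B1: | IN={a, c, d, e, f} | OUT={a, d, e}
  B2: | IN={a, d, e} | OUT={a, d, e}
  B3: | IN={a, d, e} | OUT={a, c, d, e}
  B4: | IN={a, c, d, e} | OUT={a, c, d, e, f}
  B5: | IN={c, d, e, f} | OUT={c, d}
  B6: | IN={d} | OUT={c}
  B7: | IN={c} | OUT={}

Merge at B3: OUT[B3] = IN[B4] = {a, c, d, e}

Answer: {a, c, d, e}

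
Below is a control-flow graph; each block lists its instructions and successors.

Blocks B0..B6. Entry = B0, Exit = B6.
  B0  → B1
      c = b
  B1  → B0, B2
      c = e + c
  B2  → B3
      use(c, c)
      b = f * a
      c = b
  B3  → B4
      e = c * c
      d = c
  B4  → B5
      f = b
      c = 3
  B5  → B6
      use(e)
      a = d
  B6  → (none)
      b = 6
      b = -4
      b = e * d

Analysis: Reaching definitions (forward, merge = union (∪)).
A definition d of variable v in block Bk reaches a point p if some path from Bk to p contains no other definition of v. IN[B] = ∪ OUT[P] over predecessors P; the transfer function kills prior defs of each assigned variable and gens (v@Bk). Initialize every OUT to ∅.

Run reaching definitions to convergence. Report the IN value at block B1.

Per-block solution:
  B0: | IN={c@B1} | OUT={c@B0}
  B1: | IN={c@B0} | OUT={c@B1}
  B2: | IN={c@B1} | OUT={b@B2, c@B2}
  B3: | IN={b@B2, c@B2} | OUT={b@B2, c@B2, d@B3, e@B3}
  B4: | IN={b@B2, c@B2, d@B3, e@B3} | OUT={b@B2, c@B4, d@B3, e@B3, f@B4}
  B5: | IN={b@B2, c@B4, d@B3, e@B3, f@B4} | OUT={a@B5, b@B2, c@B4, d@B3, e@B3, f@B4}
  B6: | IN={a@B5, b@B2, c@B4, d@B3, e@B3, f@B4} | OUT={a@B5, b@B6, c@B4, d@B3, e@B3, f@B4}

Merge at B1: IN[B1] = OUT[B0] = {c@B0}

Answer: {c@B0}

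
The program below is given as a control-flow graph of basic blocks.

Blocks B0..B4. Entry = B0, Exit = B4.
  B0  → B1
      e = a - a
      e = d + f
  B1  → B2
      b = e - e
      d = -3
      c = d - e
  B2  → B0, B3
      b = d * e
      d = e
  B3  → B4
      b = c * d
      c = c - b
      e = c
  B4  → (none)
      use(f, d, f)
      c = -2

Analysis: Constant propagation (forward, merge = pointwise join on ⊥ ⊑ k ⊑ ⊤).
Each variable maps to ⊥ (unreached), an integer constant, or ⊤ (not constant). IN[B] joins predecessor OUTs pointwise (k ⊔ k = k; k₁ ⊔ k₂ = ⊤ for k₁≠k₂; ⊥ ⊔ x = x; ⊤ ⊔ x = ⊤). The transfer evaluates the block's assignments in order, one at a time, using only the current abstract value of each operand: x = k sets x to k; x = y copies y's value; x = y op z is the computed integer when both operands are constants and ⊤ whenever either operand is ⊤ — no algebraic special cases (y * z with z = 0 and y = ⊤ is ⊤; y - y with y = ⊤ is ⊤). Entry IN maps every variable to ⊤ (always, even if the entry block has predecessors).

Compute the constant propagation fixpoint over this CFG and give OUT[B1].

Answer: {a: ⊤, b: ⊤, c: ⊤, d: -3, e: ⊤, f: ⊤}

Trace:
Per-block solution:
  B0: | IN=(all ⊤) | OUT=(all ⊤)
  B1: | IN=(all ⊤) | OUT={d:-3; rest ⊤}
  B2: | IN={d:-3; rest ⊤} | OUT=(all ⊤)
  B3: | IN=(all ⊤) | OUT=(all ⊤)
  B4: | IN=(all ⊤) | OUT={c:-2; rest ⊤}

Merge at B1: IN[B1] = OUT[B0] = {a: ⊤, b: ⊤, c: ⊤, d: ⊤, e: ⊤, f: ⊤}
Applying B1's transfer function to that IN value gives OUT[B1] (row B1 above).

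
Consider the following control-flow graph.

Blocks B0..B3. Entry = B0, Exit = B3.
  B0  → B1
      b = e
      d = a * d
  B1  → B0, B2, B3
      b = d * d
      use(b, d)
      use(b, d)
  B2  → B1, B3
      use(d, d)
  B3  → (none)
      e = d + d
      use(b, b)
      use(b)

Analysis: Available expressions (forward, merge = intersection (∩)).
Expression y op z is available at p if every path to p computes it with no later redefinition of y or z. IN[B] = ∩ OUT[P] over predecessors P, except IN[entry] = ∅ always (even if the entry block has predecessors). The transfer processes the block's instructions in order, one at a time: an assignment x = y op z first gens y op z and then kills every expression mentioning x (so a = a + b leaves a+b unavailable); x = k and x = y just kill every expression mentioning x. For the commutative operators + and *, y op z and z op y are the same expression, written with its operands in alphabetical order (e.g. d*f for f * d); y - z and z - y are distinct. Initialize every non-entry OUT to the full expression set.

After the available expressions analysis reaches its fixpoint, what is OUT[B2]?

Answer: {d*d}

Working:
Fixpoint table:
  B0: | IN={} | OUT={}
  B1: | IN={} | OUT={d*d}
  B2: | IN={d*d} | OUT={d*d}
  B3: | IN={d*d} | OUT={d*d, d+d}

Merge at B2: IN[B2] = OUT[B1] = {d*d}
Applying B2's transfer function to that IN value gives OUT[B2] (row B2 above).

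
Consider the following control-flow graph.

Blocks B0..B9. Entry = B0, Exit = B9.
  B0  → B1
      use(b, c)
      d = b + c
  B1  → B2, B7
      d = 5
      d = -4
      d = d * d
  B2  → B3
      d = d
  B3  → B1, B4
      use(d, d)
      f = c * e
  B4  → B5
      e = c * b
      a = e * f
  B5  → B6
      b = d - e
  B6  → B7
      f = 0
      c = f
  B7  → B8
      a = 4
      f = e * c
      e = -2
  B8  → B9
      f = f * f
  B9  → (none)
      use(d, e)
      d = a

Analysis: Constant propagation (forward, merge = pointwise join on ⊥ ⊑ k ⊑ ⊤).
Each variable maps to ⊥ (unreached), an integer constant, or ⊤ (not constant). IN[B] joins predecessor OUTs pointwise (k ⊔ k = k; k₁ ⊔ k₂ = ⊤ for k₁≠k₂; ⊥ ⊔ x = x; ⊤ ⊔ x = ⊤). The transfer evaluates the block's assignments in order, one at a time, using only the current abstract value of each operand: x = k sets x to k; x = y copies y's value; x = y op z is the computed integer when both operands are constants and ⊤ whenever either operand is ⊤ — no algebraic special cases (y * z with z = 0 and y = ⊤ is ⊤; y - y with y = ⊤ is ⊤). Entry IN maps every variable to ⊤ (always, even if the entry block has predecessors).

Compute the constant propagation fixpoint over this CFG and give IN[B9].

Answer: {a: 4, b: ⊤, c: ⊤, d: 16, e: -2, f: ⊤}

Trace:
Converged values:
  B0: | IN=(all ⊤) | OUT=(all ⊤)
  B1: | IN=(all ⊤) | OUT={d:16; rest ⊤}
  B2: | IN={d:16; rest ⊤} | OUT={d:16; rest ⊤}
  B3: | IN={d:16; rest ⊤} | OUT={d:16; rest ⊤}
  B4: | IN={d:16; rest ⊤} | OUT={d:16; rest ⊤}
  B5: | IN={d:16; rest ⊤} | OUT={d:16; rest ⊤}
  B6: | IN={d:16; rest ⊤} | OUT={c:0, d:16, f:0; rest ⊤}
  B7: | IN={d:16; rest ⊤} | OUT={a:4, d:16, e:-2; rest ⊤}
  B8: | IN={a:4, d:16, e:-2; rest ⊤} | OUT={a:4, d:16, e:-2; rest ⊤}
  B9: | IN={a:4, d:16, e:-2; rest ⊤} | OUT={a:4, d:4, e:-2; rest ⊤}

Merge at B9: IN[B9] = OUT[B8] = {a: 4, b: ⊤, c: ⊤, d: 16, e: -2, f: ⊤}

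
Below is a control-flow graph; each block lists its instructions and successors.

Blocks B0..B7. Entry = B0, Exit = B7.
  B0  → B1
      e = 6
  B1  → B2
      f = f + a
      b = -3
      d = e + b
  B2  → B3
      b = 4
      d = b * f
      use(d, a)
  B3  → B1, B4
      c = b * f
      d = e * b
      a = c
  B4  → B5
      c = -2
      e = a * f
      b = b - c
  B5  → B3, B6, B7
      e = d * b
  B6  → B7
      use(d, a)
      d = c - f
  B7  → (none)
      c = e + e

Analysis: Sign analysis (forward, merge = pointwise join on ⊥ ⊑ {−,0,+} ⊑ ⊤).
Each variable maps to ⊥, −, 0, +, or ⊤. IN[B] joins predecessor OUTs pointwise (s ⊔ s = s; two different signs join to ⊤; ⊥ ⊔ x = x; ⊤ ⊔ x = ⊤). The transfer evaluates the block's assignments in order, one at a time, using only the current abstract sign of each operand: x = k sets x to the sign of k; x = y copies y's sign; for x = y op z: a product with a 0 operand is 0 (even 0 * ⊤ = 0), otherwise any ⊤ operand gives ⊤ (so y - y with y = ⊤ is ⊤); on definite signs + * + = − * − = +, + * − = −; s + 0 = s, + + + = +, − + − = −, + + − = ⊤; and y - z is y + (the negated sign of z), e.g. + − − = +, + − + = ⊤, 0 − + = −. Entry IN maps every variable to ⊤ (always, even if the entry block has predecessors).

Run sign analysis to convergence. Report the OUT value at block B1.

Fixpoint table:
  B0: | IN=(all ⊤) | OUT={e:+; rest ⊤}
  B1: | IN={e:+; rest ⊤} | OUT={b:-, e:+; rest ⊤}
  B2: | IN={b:-, e:+; rest ⊤} | OUT={b:+, e:+; rest ⊤}
  B3: | IN={b:+, e:+; rest ⊤} | OUT={b:+, d:+, e:+; rest ⊤}
  B4: | IN={b:+, d:+, e:+; rest ⊤} | OUT={b:+, c:-, d:+; rest ⊤}
  B5: | IN={b:+, c:-, d:+; rest ⊤} | OUT={b:+, c:-, d:+, e:+; rest ⊤}
  B6: | IN={b:+, c:-, d:+, e:+; rest ⊤} | OUT={b:+, c:-, e:+; rest ⊤}
  B7: | IN={b:+, c:-, e:+; rest ⊤} | OUT={b:+, c:+, e:+; rest ⊤}

Merge at B1: IN[B1] = OUT[B0] ⊔ OUT[B3] = {a: ⊤, b: ⊤, c: ⊤, d: ⊤, e: +, f: ⊤}
Applying B1's transfer function to that IN value gives OUT[B1] (row B1 above).

Answer: {a: ⊤, b: -, c: ⊤, d: ⊤, e: +, f: ⊤}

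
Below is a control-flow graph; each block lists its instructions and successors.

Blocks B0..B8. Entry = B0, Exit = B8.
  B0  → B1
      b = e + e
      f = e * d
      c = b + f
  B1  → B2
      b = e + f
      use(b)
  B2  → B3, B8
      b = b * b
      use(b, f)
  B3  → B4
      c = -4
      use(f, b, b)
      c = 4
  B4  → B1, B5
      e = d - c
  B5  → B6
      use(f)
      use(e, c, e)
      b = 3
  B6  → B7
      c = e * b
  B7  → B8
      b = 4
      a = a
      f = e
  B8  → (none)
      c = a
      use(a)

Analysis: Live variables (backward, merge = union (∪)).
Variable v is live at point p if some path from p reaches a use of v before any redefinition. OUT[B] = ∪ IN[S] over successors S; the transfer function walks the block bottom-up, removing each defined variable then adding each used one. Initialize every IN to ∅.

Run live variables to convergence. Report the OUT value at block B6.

Answer: {a, e}

Trace:
Fixpoint table:
  B0: | IN={a, d, e} | OUT={a, d, e, f}
  B1: | IN={a, d, e, f} | OUT={a, b, d, f}
  B2: | IN={a, b, d, f} | OUT={a, b, d, f}
  B3: | IN={a, b, d, f} | OUT={a, c, d, f}
  B4: | IN={a, c, d, f} | OUT={a, c, d, e, f}
  B5: | IN={a, c, e, f} | OUT={a, b, e}
  B6: | IN={a, b, e} | OUT={a, e}
  B7: | IN={a, e} | OUT={a}
  B8: | IN={a} | OUT={}

Merge at B6: OUT[B6] = IN[B7] = {a, e}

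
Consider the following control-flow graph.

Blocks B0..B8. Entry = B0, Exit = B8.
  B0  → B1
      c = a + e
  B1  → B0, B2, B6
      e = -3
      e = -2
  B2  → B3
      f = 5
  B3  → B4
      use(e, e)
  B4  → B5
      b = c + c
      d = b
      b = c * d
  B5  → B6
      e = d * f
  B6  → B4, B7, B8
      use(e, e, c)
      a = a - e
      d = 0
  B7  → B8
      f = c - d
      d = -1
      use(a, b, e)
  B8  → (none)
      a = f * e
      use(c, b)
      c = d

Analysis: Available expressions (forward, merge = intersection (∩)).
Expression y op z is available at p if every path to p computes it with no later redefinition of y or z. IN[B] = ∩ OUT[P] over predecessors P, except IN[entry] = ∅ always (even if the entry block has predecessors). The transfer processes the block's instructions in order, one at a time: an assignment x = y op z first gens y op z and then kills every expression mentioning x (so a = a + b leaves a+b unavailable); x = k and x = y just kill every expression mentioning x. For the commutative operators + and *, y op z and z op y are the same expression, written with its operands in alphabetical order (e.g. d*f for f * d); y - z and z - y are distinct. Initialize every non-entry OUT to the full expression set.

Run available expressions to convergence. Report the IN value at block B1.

Converged values:
  B0:  IN={}  OUT={a+e}
  B1:  IN={a+e}  OUT={}
  B2:  IN={}  OUT={}
  B3:  IN={}  OUT={}
  B4:  IN={}  OUT={c*d, c+c}
  B5:  IN={c*d, c+c}  OUT={c*d, c+c, d*f}
  B6:  IN={}  OUT={}
  B7:  IN={}  OUT={}
  B8:  IN={}  OUT={e*f}

Merge at B1: IN[B1] = OUT[B0] = {a+e}

Answer: {a+e}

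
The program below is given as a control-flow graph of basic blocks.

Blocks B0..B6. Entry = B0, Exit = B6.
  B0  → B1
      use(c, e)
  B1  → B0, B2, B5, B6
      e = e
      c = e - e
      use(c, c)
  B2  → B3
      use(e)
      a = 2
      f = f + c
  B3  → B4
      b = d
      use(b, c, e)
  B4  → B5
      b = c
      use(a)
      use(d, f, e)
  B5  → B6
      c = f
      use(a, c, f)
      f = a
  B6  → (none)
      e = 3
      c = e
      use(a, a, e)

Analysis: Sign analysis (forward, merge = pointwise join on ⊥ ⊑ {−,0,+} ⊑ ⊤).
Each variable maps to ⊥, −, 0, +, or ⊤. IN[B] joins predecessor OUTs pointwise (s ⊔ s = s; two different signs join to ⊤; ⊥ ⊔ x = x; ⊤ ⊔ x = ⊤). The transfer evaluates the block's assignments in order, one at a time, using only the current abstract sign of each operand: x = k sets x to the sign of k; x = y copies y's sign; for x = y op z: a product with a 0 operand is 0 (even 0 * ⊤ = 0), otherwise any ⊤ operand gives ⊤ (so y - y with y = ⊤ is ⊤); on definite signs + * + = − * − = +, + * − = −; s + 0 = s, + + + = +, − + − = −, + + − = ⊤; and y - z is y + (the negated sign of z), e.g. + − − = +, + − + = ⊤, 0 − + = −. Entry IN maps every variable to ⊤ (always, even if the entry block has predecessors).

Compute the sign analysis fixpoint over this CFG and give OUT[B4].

Fixpoint table:
  B0: | IN=(all ⊤) | OUT=(all ⊤)
  B1: | IN=(all ⊤) | OUT=(all ⊤)
  B2: | IN=(all ⊤) | OUT={a:+; rest ⊤}
  B3: | IN={a:+; rest ⊤} | OUT={a:+; rest ⊤}
  B4: | IN={a:+; rest ⊤} | OUT={a:+; rest ⊤}
  B5: | IN=(all ⊤) | OUT=(all ⊤)
  B6: | IN=(all ⊤) | OUT={c:+, e:+; rest ⊤}

Merge at B4: IN[B4] = OUT[B3] = {a: +, b: ⊤, c: ⊤, d: ⊤, e: ⊤, f: ⊤}
Applying B4's transfer function to that IN value gives OUT[B4] (row B4 above).

Answer: {a: +, b: ⊤, c: ⊤, d: ⊤, e: ⊤, f: ⊤}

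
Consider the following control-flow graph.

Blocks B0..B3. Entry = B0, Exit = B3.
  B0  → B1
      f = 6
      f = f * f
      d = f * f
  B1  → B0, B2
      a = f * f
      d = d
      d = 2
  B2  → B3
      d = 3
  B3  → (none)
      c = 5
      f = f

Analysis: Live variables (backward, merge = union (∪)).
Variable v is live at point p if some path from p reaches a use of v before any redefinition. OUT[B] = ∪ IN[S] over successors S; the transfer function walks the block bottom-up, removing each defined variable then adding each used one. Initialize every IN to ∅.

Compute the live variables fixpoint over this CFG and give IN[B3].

Per-block solution:
  B0:   IN={}   OUT={d, f}
  B1:   IN={d, f}   OUT={f}
  B2:   IN={f}   OUT={f}
  B3:   IN={f}   OUT={}

B3 is the boundary node: OUT[B3] = {}
Applying B3's transfer function to that OUT value gives IN[B3] (row B3 above).

Answer: {f}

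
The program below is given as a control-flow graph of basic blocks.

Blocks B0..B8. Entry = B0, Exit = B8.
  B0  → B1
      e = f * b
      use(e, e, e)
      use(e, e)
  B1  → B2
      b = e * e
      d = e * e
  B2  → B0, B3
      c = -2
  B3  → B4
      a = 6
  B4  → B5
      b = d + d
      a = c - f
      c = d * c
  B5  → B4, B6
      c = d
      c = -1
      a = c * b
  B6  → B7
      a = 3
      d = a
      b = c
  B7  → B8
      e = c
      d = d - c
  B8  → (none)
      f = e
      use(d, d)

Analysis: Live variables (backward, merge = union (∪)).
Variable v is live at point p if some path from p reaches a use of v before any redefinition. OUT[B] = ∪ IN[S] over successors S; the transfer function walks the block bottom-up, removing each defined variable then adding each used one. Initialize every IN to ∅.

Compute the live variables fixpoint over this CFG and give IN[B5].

Answer: {b, d, f}

Working:
Per-block solution:
  B0:  IN={b, f}  OUT={e, f}
  B1:  IN={e, f}  OUT={b, d, f}
  B2:  IN={b, d, f}  OUT={b, c, d, f}
  B3:  IN={c, d, f}  OUT={c, d, f}
  B4:  IN={c, d, f}  OUT={b, d, f}
  B5:  IN={b, d, f}  OUT={c, d, f}
  B6:  IN={c}  OUT={c, d}
  B7:  IN={c, d}  OUT={d, e}
  B8:  IN={d, e}  OUT={}

Merge at B5: OUT[B5] = IN[B4] ⊔ IN[B6] = {c, d, f}
Applying B5's transfer function to that OUT value gives IN[B5] (row B5 above).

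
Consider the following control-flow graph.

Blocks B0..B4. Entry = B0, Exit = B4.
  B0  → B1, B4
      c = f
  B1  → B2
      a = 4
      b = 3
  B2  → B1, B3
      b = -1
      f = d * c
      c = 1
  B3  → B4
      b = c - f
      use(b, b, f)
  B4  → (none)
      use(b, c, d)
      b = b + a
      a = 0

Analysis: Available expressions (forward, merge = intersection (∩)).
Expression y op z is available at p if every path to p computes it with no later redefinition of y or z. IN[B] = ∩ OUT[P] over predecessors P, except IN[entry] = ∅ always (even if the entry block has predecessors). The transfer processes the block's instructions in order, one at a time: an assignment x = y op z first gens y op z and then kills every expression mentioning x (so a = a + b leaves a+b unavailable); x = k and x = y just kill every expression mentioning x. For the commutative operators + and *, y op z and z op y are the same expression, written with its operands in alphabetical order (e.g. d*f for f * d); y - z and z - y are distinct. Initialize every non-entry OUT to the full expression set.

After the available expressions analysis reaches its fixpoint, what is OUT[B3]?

Answer: {c-f}

Working:
Converged values:
  B0:   IN={}   OUT={}
  B1:   IN={}   OUT={}
  B2:   IN={}   OUT={}
  B3:   IN={}   OUT={c-f}
  B4:   IN={}   OUT={}

Merge at B3: IN[B3] = OUT[B2] = {}
Applying B3's transfer function to that IN value gives OUT[B3] (row B3 above).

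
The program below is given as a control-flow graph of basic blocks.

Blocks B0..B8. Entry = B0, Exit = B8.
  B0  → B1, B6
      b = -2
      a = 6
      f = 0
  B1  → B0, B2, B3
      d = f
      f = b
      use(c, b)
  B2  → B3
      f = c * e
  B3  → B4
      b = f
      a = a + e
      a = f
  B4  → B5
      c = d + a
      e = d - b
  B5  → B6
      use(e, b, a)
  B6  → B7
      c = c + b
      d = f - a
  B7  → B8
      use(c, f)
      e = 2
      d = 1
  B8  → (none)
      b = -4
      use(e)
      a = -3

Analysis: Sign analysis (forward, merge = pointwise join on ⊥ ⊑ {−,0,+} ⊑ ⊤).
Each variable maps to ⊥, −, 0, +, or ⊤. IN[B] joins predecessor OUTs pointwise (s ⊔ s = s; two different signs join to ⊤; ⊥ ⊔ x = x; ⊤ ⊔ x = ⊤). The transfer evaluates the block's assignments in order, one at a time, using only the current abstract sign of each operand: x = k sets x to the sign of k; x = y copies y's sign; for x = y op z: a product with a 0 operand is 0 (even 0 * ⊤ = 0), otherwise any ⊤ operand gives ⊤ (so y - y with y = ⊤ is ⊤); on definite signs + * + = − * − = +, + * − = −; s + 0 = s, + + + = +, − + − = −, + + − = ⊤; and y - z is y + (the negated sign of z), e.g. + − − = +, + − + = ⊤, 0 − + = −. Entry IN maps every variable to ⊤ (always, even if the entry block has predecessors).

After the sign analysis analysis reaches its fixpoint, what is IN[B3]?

Fixpoint table:
  B0: | IN=(all ⊤) | OUT={a:+, b:-, f:0; rest ⊤}
  B1: | IN={a:+, b:-, f:0; rest ⊤} | OUT={a:+, b:-, d:0, f:-; rest ⊤}
  B2: | IN={a:+, b:-, d:0, f:-; rest ⊤} | OUT={a:+, b:-, d:0; rest ⊤}
  B3: | IN={a:+, b:-, d:0; rest ⊤} | OUT={d:0; rest ⊤}
  B4: | IN={d:0; rest ⊤} | OUT={d:0; rest ⊤}
  B5: | IN={d:0; rest ⊤} | OUT={d:0; rest ⊤}
  B6: | IN=(all ⊤) | OUT=(all ⊤)
  B7: | IN=(all ⊤) | OUT={d:+, e:+; rest ⊤}
  B8: | IN={d:+, e:+; rest ⊤} | OUT={a:-, b:-, d:+, e:+; rest ⊤}

Merge at B3: IN[B3] = OUT[B1] ⊔ OUT[B2] = {a: +, b: -, c: ⊤, d: 0, e: ⊤, f: ⊤}

Answer: {a: +, b: -, c: ⊤, d: 0, e: ⊤, f: ⊤}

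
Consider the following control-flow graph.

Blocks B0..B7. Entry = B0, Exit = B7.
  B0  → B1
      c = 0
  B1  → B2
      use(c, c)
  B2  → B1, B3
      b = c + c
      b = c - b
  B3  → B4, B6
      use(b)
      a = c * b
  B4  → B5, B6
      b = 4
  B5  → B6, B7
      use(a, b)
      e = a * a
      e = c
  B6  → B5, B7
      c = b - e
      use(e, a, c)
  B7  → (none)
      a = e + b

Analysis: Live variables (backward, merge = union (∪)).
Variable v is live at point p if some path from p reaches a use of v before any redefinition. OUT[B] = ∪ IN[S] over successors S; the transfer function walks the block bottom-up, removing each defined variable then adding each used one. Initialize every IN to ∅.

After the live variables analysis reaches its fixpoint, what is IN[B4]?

Answer: {a, c, e}

Working:
Fixpoint table:
  B0: | IN={e} | OUT={c, e}
  B1: | IN={c, e} | OUT={c, e}
  B2: | IN={c, e} | OUT={b, c, e}
  B3: | IN={b, c, e} | OUT={a, b, c, e}
  B4: | IN={a, c, e} | OUT={a, b, c, e}
  B5: | IN={a, b, c} | OUT={a, b, e}
  B6: | IN={a, b, e} | OUT={a, b, c, e}
  B7: | IN={b, e} | OUT={}

Merge at B4: OUT[B4] = IN[B5] ⊔ IN[B6] = {a, b, c, e}
Applying B4's transfer function to that OUT value gives IN[B4] (row B4 above).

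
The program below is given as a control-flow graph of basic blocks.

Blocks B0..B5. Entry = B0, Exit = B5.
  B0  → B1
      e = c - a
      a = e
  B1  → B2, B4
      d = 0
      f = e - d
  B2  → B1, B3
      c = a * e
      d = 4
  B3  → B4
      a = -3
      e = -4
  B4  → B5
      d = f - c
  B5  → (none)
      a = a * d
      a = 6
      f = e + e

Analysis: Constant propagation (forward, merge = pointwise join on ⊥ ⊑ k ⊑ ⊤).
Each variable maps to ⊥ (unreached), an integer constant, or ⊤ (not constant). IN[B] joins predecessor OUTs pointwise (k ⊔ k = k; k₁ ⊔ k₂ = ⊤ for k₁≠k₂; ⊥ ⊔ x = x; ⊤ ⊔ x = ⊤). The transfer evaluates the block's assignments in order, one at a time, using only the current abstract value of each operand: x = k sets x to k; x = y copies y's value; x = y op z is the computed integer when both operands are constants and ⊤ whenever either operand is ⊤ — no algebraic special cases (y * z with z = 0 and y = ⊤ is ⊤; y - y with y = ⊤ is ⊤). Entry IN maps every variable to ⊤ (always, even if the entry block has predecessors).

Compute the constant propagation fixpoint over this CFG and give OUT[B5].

Answer: {a: 6, b: ⊤, c: ⊤, d: ⊤, e: ⊤, f: ⊤}

Derivation:
Converged values:
  B0: | IN=(all ⊤) | OUT=(all ⊤)
  B1: | IN=(all ⊤) | OUT={d:0; rest ⊤}
  B2: | IN={d:0; rest ⊤} | OUT={d:4; rest ⊤}
  B3: | IN={d:4; rest ⊤} | OUT={a:-3, d:4, e:-4; rest ⊤}
  B4: | IN=(all ⊤) | OUT=(all ⊤)
  B5: | IN=(all ⊤) | OUT={a:6; rest ⊤}

Merge at B5: IN[B5] = OUT[B4] = {a: ⊤, b: ⊤, c: ⊤, d: ⊤, e: ⊤, f: ⊤}
Applying B5's transfer function to that IN value gives OUT[B5] (row B5 above).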